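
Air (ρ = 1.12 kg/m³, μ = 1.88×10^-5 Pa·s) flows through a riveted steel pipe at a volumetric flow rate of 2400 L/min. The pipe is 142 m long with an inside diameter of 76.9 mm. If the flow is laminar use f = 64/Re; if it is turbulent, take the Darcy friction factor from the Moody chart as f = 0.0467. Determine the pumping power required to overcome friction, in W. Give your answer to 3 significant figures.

Q = 2400 L/min = 2400/60000 = 0.04 m³/s.
Cross-sectional area A = πD²/4 = π(0.0769)²/4 = 0.004645 m²; mean velocity V = Q/A = 0.04/0.004645 = 8.612 m/s.
Reynolds number Re = ρVD/μ = 1.12 · 8.612 · 0.0769 / 1.88e-05 = 3.946e+04.
Re > 4000 → turbulent; use the Moody-chart value f = 0.0467.
Darcy-Weisbach: ΔP = f(L/D)(ρV²/2) = 0.0467·(142/0.0769)·(1.12·8.612²/2) = 0.0467·1847·41.54 = 3582 Pa.
Pumping power P = QΔP = 0.04·3582 = 143.3 W = 143 W.

P ≈ 143 W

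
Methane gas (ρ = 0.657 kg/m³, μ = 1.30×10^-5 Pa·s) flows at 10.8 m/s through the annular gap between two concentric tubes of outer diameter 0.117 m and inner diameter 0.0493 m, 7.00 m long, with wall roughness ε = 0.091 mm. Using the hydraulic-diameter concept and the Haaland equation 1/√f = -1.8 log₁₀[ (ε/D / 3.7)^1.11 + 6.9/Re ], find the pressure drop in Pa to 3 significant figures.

ΔP ≈ 102 Pa

Hydraulic diameter D_h = 4A/P = D_o - D_i = 0.117 - 0.0493 = 0.0677 m.
Re = ρVD_h/μ = 0.657·10.8·0.0677/1.3e-05 = 3.695e+04.
ε/D_h = 9.1e-05/0.0677 = 0.00134; Haaland gives 1/√f = -1.8 log₁₀[0.000152+0.000187] = 6.246, so f = 0.02563.
ΔP = f(L/D_h)(ρV²/2) = 0.02563·7/0.0677·38.32 = 101.5 Pa.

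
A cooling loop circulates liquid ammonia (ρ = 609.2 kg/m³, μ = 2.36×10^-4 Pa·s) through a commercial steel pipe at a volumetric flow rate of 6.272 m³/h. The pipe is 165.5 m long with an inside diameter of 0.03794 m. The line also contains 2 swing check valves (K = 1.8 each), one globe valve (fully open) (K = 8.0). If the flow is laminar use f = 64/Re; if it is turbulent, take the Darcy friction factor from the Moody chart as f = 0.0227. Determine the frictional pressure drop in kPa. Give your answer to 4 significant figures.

ΔP ≈ 80.02 kPa

Q = 6.272 m³/h = 6.272/3600 = 0.001742 m³/s.
Cross-sectional area A = πD²/4 = π(0.03794)²/4 = 0.001131 m²; mean velocity V = Q/A = 0.001742/0.001131 = 1.541 m/s.
Reynolds number Re = ρVD/μ = 609.2 · 1.541 · 0.03794 / 0.000236 = 1.509e+05.
Re > 4000 → turbulent; use the Moody-chart value f = 0.0227.
Total minor-loss coefficient ΣK = 2·1.8 + 1·8 = 11.6.
ΔP = [f·L/D + ΣK]·(ρV²/2) = [0.0227·165.5/0.03794 + 11.6]·(609.2·1.541²/2) = [99.02 + 11.6]·723.4 = 8.002e+04 Pa.
ΔP = 8.002e+04 Pa = 80.02 kPa.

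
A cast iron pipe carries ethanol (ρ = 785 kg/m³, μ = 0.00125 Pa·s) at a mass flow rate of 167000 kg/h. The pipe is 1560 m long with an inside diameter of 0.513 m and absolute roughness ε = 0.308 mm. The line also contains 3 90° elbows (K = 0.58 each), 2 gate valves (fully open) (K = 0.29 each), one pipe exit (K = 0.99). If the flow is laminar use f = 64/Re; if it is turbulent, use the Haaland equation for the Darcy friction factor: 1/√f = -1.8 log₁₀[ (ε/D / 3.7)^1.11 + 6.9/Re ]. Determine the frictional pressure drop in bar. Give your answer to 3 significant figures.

ΔP ≈ 0.0212 bar

ṁ = 167000 kg/h = 167000/3600 = 46.39 kg/s.
A = πD²/4 = π(0.513)²/4 = 0.2067 m²; mean velocity V = ṁ/(ρA) = 46.39/(785 · 0.2067) = 0.2859 m/s.
Reynolds number Re = ρVD/μ = 785 · 0.2859 · 0.513 / 0.00125 = 9.211e+04.
Re > 4000 → turbulent. Relative roughness ε/D = 0.000308/0.513 = 0.0006. Haaland: 1/√f = -1.8 log₁₀[(0.0006/3.7)^1.11 + 6.9/9.211e+04] = -1.8 log₁₀[6.21e-05 + 7.49e-05] = 6.954, so f = 0.02068.
Total minor-loss coefficient ΣK = 3·0.58 + 2·0.29 + 1·0.99 = 3.31.
ΔP = [f·L/D + ΣK]·(ρV²/2) = [0.02068·1560/0.513 + 3.31]·(785·0.2859²/2) = [62.89 + 3.31]·32.08 = 2124 Pa.
ΔP = 2124 Pa = 0.0212 bar.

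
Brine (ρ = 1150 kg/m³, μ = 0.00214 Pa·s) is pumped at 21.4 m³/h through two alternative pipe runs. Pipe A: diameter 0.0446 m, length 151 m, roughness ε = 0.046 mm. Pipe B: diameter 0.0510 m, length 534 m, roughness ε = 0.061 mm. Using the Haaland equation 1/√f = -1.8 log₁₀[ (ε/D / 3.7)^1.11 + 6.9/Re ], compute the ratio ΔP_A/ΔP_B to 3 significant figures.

Pipe A: V = Q/A = 0.005944/0.001562 = 3.805 m/s; Re = 9.119e+04; ε/D = 0.00103; Haaland → f = 0.02226; ΔP_A = f(L/D)(ρV²/2) = 6.274e+05 Pa.
Pipe B: V = Q/A = 0.005944/0.002043 = 2.91 m/s; Re = 7.975e+04; ε/D = 0.0012; Haaland → f = 0.02307; ΔP_B = f(L/D)(ρV²/2) = 1.176e+06 Pa.
ΔP_A/ΔP_B = 6.274e+05/1.176e+06 = 0.533.

ΔP_A/ΔP_B ≈ 0.533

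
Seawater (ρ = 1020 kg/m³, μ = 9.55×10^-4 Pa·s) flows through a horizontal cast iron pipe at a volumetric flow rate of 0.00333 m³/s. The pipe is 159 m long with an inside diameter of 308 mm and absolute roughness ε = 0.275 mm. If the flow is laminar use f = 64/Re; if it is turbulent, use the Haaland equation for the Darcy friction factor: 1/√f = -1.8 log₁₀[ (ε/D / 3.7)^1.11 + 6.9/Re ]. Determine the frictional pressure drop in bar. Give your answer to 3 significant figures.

ΔP ≈ 1.54×10^-4 bar

Cross-sectional area A = πD²/4 = π(0.308)²/4 = 0.07451 m²; mean velocity V = Q/A = 0.00333/0.07451 = 0.04469 m/s.
Reynolds number Re = ρVD/μ = 1020 · 0.04469 · 0.308 / 0.000955 = 1.47e+04.
Re > 4000 → turbulent. Relative roughness ε/D = 0.000275/0.308 = 0.000893. Haaland: 1/√f = -1.8 log₁₀[(0.000893/3.7)^1.11 + 6.9/1.47e+04] = -1.8 log₁₀[9.65e-05 + 0.000469] = 5.845, so f = 0.02927.
Darcy-Weisbach: ΔP = f(L/D)(ρV²/2) = 0.02927·(159/0.308)·(1020·0.04469²/2) = 0.02927·516.2·1.019 = 15.39 Pa.
ΔP = 15.39 Pa = 1.54×10^-4 bar.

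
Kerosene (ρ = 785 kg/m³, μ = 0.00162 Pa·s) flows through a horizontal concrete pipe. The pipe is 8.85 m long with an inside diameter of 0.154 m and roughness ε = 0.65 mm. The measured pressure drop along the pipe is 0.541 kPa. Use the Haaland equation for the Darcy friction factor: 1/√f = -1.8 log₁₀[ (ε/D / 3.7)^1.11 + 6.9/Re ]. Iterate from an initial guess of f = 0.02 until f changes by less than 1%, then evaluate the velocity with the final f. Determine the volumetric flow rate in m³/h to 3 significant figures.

Q ≈ 59.6 m³/h

Rearranging Darcy-Weisbach: V = √(2·ΔP·D/(f·L·ρ)). With ε/D = 0.00065/0.154 = 0.00422, iterate starting from f = 0.02:
  f = 0.02 → V = √(2·541·0.154/(0.02·8.85·785)) = 1.095 m/s; Re = ρVD/μ = 8.172e+04; f → 0.03007
  f = 0.03007 → V = 0.893 m/s; Re = 6.664e+04; f → 0.03032
Converged (Δf/f < 1%). With the final f = 0.03032: V = √(2·541·0.154/(0.03032·8.85·785)) = 0.8894 m/s.
Q = V·A = 0.8894·(π/4·0.154²) = 0.01657 m³/s = 59.6 m³/h.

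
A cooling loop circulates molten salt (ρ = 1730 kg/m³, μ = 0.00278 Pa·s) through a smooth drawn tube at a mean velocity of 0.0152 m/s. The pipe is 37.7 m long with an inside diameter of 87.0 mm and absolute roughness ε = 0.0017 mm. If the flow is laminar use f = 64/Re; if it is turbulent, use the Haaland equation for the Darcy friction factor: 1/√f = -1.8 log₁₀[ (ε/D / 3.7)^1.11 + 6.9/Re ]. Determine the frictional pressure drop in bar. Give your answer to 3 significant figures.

ΔP ≈ 6.74×10^-5 bar

Reynolds number Re = ρVD/μ = 1730 · 0.0152 · 0.087 / 0.00278 = 822.9.
Re < 2300 → laminar flow, so f = 64/Re = 64/822.9 = 0.07777 (the turbulent correlation is not needed).
Darcy-Weisbach: ΔP = f(L/D)(ρV²/2) = 0.07777·(37.7/0.087)·(1730·0.0152²/2) = 0.07777·433.3·0.1998 = 6.735 Pa.
ΔP = 6.735 Pa = 6.74×10^-5 bar.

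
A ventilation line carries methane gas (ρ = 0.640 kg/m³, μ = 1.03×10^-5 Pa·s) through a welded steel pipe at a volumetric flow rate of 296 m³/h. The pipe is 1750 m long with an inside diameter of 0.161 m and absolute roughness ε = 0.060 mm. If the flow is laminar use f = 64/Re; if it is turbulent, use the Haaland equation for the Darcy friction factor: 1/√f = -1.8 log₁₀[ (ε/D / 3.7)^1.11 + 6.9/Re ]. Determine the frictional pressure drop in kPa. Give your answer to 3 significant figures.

ΔP ≈ 1.29 kPa

Q = 296 m³/h = 296/3600 = 0.08222 m³/s.
Cross-sectional area A = πD²/4 = π(0.161)²/4 = 0.02036 m²; mean velocity V = Q/A = 0.08222/0.02036 = 4.039 m/s.
Reynolds number Re = ρVD/μ = 0.64 · 4.039 · 0.161 / 1.03e-05 = 4.04e+04.
Re > 4000 → turbulent. Relative roughness ε/D = 6e-05/0.161 = 0.000373. Haaland: 1/√f = -1.8 log₁₀[(0.000373/3.7)^1.11 + 6.9/4.04e+04] = -1.8 log₁₀[3.66e-05 + 0.000171] = 6.63, so f = 0.02275.
Darcy-Weisbach: ΔP = f(L/D)(ρV²/2) = 0.02275·(1750/0.161)·(0.64·4.039²/2) = 0.02275·1.087e+04·5.22 = 1291 Pa.
ΔP = 1291 Pa = 1.29 kPa.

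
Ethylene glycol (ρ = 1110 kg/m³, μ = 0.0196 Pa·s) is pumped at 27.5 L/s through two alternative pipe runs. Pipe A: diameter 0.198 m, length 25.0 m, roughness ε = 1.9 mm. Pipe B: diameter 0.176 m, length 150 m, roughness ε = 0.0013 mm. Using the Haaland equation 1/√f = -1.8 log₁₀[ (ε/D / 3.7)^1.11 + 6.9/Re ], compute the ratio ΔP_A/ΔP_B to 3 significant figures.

Pipe A: V = Q/A = 0.0275/0.03079 = 0.8931 m/s; Re = 1.001e+04; ε/D = 0.0096; Haaland → f = 0.04262; ΔP_A = f(L/D)(ρV²/2) = 2382 Pa.
Pipe B: V = Q/A = 0.0275/0.02433 = 1.13 m/s; Re = 1.127e+04; ε/D = 7.39e-06; Haaland → f = 0.0299; ΔP_B = f(L/D)(ρV²/2) = 1.807e+04 Pa.
ΔP_A/ΔP_B = 2382/1.807e+04 = 0.132.

ΔP_A/ΔP_B ≈ 0.132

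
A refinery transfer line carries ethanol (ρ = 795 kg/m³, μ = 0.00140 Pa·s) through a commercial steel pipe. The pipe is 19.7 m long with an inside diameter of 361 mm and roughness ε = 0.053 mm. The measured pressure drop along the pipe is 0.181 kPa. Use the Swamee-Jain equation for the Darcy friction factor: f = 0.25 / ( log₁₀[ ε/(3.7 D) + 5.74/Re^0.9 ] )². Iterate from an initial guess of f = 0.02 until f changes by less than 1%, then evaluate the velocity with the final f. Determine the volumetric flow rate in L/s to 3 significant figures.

Q ≈ 70.3 L/s

Rearranging Darcy-Weisbach: V = √(2·ΔP·D/(f·L·ρ)). With ε/D = 5.3e-05/0.361 = 0.000147, iterate starting from f = 0.02:
  f = 0.02 → V = √(2·181·0.361/(0.02·19.7·795)) = 0.6459 m/s; Re = ρVD/μ = 1.324e+05; f → 0.01784
  f = 0.01784 → V = 0.6838 m/s; Re = 1.402e+05; f → 0.01768
Converged (Δf/f < 1%). With the final f = 0.01768: V = √(2·181·0.361/(0.01768·19.7·795)) = 0.687 m/s.
Q = V·A = 0.687·(π/4·0.361²) = 0.07032 m³/s = 70.3 L/s.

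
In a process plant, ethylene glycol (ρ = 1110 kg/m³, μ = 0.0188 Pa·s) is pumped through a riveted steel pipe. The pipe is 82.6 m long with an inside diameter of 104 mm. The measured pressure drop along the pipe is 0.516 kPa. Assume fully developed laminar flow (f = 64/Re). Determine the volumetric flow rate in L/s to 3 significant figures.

Q ≈ 0.954 L/s

For laminar flow, f = 64/Re with Re = ρVD/μ, so Darcy-Weisbach reduces to ΔP = 32μLV/D². Solving for V: V = ΔP·D²/(32μL) = 516·(0.104)²/(32·0.0188·82.6) = 0.1123 m/s.
Check: Re = ρVD/μ = 1110·0.1123·0.104/0.0188 = 689.6 < 2300, so the laminar assumption holds.
Q = V·A = 0.1123·(π/4·0.104²) = 0.0009541 m³/s = 0.954 L/s.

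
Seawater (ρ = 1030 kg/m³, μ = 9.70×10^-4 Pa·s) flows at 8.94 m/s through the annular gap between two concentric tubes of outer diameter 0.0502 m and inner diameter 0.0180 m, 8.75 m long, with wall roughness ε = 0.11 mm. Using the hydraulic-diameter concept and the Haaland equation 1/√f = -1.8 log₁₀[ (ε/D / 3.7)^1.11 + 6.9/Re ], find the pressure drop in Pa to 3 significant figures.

Hydraulic diameter D_h = 4A/P = D_o - D_i = 0.0502 - 0.018 = 0.0322 m.
Re = ρVD_h/μ = 1030·8.94·0.0322/0.00097 = 3.057e+05.
ε/D_h = 0.00011/0.0322 = 0.00342; Haaland gives 1/√f = -1.8 log₁₀[0.000428+2.26e-05] = 6.023, so f = 0.02757.
ΔP = f(L/D_h)(ρV²/2) = 0.02757·8.75/0.0322·4.116e+04 = 3.083e+05 Pa.

ΔP ≈ 308000 Pa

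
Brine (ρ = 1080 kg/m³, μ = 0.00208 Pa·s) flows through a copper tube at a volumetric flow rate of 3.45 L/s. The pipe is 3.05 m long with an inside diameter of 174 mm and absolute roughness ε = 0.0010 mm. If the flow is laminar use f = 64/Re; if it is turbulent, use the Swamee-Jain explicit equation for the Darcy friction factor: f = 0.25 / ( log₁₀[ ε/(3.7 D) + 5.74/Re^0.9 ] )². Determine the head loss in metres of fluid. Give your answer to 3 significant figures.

Q = 3.45 L/s = 3.45/1000 = 0.00345 m³/s.
Cross-sectional area A = πD²/4 = π(0.174)²/4 = 0.02378 m²; mean velocity V = Q/A = 0.00345/0.02378 = 0.1451 m/s.
Reynolds number Re = ρVD/μ = 1080 · 0.1451 · 0.174 / 0.00208 = 1.311e+04.
Re > 4000 → turbulent. Relative roughness ε/D = 1e-06/0.174 = 5.75e-06. Swamee-Jain: f = 0.25/(log₁₀[5.75e-06/3.7 + 5.74/1.311e+04^0.9])² = 0.25/(log₁₀[1.55e-06 + 0.00113])² = 0.25/(-2.946)² = 0.0288.
Darcy-Weisbach: ΔP = f(L/D)(ρV²/2) = 0.0288·(3.05/0.174)·(1080·0.1451²/2) = 0.0288·17.53·11.37 = 5.738 Pa.
Head loss h_f = ΔP/(ρg) = 5.738/(1080·9.81) = 5.42×10^-4 m.

h_f ≈ 5.42×10^-4 m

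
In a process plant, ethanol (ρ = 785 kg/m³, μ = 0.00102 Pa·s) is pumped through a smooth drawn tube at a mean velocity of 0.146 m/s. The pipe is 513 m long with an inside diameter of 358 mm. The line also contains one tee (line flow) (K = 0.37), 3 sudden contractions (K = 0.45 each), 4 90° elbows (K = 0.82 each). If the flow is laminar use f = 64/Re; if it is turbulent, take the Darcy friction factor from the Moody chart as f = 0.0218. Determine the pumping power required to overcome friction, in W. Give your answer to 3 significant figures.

P ≈ 4.46 W

Reynolds number Re = ρVD/μ = 785 · 0.146 · 0.358 / 0.00102 = 4.023e+04.
Re > 4000 → turbulent; use the Moody-chart value f = 0.0218.
Total minor-loss coefficient ΣK = 1·0.37 + 3·0.45 + 4·0.82 = 5.
ΔP = [f·L/D + ΣK]·(ρV²/2) = [0.0218·513/0.358 + 5]·(785·0.146²/2) = [31.24 + 5]·8.367 = 303.2 Pa.
Q = V·A = 0.146·0.1007 = 0.0147 m³/s.
Pumping power P = QΔP = 0.0147·303.2 = 4.456 W = 4.46 W.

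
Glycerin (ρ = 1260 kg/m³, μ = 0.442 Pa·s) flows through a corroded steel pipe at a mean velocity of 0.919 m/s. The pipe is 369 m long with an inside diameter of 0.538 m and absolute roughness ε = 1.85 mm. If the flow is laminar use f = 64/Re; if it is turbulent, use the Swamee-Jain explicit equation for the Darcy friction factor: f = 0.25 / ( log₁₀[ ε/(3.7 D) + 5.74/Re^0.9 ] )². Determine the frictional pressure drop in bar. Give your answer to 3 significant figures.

Reynolds number Re = ρVD/μ = 1260 · 0.919 · 0.538 / 0.442 = 1409.
Re < 2300 → laminar flow, so f = 64/Re = 64/1409 = 0.04541 (the turbulent correlation is not needed).
Darcy-Weisbach: ΔP = f(L/D)(ρV²/2) = 0.04541·(369/0.538)·(1260·0.919²/2) = 0.04541·685.9·532.1 = 1.657e+04 Pa.
ΔP = 1.657e+04 Pa = 0.166 bar.

ΔP ≈ 0.166 bar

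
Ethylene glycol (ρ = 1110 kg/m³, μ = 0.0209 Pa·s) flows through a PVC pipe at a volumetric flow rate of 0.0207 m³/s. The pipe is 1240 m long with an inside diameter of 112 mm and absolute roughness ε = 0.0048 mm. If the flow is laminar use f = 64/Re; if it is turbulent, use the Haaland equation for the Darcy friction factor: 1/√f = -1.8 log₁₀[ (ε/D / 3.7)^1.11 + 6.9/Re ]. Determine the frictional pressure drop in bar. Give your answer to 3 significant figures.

ΔP ≈ 7.90 bar

Cross-sectional area A = πD²/4 = π(0.112)²/4 = 0.009852 m²; mean velocity V = Q/A = 0.0207/0.009852 = 2.101 m/s.
Reynolds number Re = ρVD/μ = 1110 · 2.101 · 0.112 / 0.0209 = 1.25e+04.
Re > 4000 → turbulent. Relative roughness ε/D = 4.8e-06/0.112 = 4.29e-05. Haaland: 1/√f = -1.8 log₁₀[(4.29e-05/3.7)^1.11 + 6.9/1.25e+04] = -1.8 log₁₀[3.32e-06 + 0.000552] = 5.86, so f = 0.02912.
Darcy-Weisbach: ΔP = f(L/D)(ρV²/2) = 0.02912·(1240/0.112)·(1110·2.101²/2) = 0.02912·1.107e+04·2450 = 7.9e+05 Pa.
ΔP = 7.9e+05 Pa = 7.90 bar.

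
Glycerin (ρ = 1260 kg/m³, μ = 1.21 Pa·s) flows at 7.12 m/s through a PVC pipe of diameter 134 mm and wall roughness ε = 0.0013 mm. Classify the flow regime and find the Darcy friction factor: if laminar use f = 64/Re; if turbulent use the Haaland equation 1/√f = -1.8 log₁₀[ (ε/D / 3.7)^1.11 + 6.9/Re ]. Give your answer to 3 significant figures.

Re = ρVD/μ = 1260·7.12·0.134/1.21 = 993.5.
Re < 2300 → laminar, so f = 64/Re = 0.06442 (roughness is irrelevant in laminar flow).

f ≈ 0.0644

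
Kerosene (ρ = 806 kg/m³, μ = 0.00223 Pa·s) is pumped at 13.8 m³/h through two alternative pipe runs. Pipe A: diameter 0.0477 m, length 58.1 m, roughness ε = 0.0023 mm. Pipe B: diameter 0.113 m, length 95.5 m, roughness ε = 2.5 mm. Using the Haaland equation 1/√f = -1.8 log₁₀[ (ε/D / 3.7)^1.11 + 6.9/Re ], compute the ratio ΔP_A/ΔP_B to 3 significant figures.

ΔP_A/ΔP_B ≈ 19.1

Pipe A: V = Q/A = 0.003833/0.001787 = 2.145 m/s; Re = 3.698e+04; ε/D = 4.82e-05; Haaland → f = 0.0223; ΔP_A = f(L/D)(ρV²/2) = 5.037e+04 Pa.
Pipe B: V = Q/A = 0.003833/0.01003 = 0.3822 m/s; Re = 1.561e+04; ε/D = 0.0221; Haaland → f = 0.05292; ΔP_B = f(L/D)(ρV²/2) = 2634 Pa.
ΔP_A/ΔP_B = 5.037e+04/2634 = 19.1.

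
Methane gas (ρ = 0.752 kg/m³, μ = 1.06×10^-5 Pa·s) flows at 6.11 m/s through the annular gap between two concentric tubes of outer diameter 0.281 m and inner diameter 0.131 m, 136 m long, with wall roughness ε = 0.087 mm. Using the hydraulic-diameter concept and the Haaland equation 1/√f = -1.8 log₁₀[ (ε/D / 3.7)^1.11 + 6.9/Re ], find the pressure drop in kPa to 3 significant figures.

Hydraulic diameter D_h = 4A/P = D_o - D_i = 0.281 - 0.131 = 0.15 m.
Re = ρVD_h/μ = 0.752·6.11·0.15/1.06e-05 = 6.502e+04.
ε/D_h = 8.7e-05/0.15 = 0.00058; Haaland gives 1/√f = -1.8 log₁₀[5.98e-05+0.000106] = 6.804, so f = 0.0216.
ΔP = f(L/D_h)(ρV²/2) = 0.0216·136/0.15·14.04 = 274.9 Pa.
ΔP = 0.275 kPa.

ΔP ≈ 0.275 kPa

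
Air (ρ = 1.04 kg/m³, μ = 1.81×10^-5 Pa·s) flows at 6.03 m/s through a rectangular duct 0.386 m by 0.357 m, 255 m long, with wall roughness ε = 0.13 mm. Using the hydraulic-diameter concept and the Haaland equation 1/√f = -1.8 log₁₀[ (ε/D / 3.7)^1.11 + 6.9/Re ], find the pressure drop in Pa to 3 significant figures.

Hydraulic diameter D_h = 4A/P = 4·(0.386·0.357)/(2·(0.386+0.357)) = 0.5512/1.486 = 0.3709 m.
Re = ρVD_h/μ = 1.04·6.03·0.3709/1.81e-05 = 1.285e+05.
ε/D_h = 0.00013/0.3709 = 0.00035; Haaland gives 1/√f = -1.8 log₁₀[3.42e-05+5.37e-05] = 7.301, so f = 0.01876.
ΔP = f(L/D_h)(ρV²/2) = 0.01876·255/0.3709·18.91 = 243.8 Pa.

ΔP ≈ 244 Pa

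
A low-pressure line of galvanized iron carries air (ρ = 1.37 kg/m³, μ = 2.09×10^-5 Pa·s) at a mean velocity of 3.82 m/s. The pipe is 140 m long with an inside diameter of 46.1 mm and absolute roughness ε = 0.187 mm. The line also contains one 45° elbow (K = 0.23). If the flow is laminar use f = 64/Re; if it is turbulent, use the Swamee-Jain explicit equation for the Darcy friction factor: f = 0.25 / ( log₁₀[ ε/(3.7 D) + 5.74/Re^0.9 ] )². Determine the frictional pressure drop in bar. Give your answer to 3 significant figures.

Reynolds number Re = ρVD/μ = 1.37 · 3.82 · 0.0461 / 2.09e-05 = 1.154e+04.
Re > 4000 → turbulent. Relative roughness ε/D = 0.000187/0.0461 = 0.00406. Swamee-Jain: f = 0.25/(log₁₀[0.00406/3.7 + 5.74/1.154e+04^0.9])² = 0.25/(log₁₀[0.0011 + 0.00127])² = 0.25/(-2.626)² = 0.03624.
Total minor-loss coefficient ΣK = 1·0.23 = 0.23.
ΔP = [f·L/D + ΣK]·(ρV²/2) = [0.03624·140/0.0461 + 0.23]·(1.37·3.82²/2) = [110.1 + 0.23]·9.996 = 1102 Pa.
ΔP = 1102 Pa = 0.0110 bar.

ΔP ≈ 0.0110 bar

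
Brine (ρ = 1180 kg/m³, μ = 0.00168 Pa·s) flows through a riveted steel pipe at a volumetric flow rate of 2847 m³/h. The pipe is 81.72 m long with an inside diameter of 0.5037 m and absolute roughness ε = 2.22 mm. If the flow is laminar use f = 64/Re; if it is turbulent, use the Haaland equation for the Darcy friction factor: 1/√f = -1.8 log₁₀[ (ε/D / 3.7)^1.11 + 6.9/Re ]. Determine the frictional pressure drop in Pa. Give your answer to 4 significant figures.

ΔP ≈ 44280 Pa

Q = 2847 m³/h = 2847/3600 = 0.7908 m³/s.
Cross-sectional area A = πD²/4 = π(0.5037)²/4 = 0.1993 m²; mean velocity V = Q/A = 0.7908/0.1993 = 3.969 m/s.
Reynolds number Re = ρVD/μ = 1180 · 3.969 · 0.5037 / 0.00168 = 1.404e+06.
Re > 4000 → turbulent. Relative roughness ε/D = 0.00222/0.5037 = 0.00441. Haaland: 1/√f = -1.8 log₁₀[(0.00441/3.7)^1.11 + 6.9/1.404e+06] = -1.8 log₁₀[0.000568 + 4.91e-06] = 5.835, so f = 0.02937.
Darcy-Weisbach: ΔP = f(L/D)(ρV²/2) = 0.02937·(81.72/0.5037)·(1180·3.969²/2) = 0.02937·162.2·9293 = 4.428e+04 Pa.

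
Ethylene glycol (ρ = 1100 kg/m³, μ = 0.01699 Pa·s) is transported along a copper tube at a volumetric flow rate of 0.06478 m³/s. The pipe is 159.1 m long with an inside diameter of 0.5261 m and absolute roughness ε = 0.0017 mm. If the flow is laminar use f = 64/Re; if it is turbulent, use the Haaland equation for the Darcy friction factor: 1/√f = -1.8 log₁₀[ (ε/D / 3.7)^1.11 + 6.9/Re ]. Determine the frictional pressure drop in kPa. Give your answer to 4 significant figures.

Cross-sectional area A = πD²/4 = π(0.5261)²/4 = 0.2174 m²; mean velocity V = Q/A = 0.06478/0.2174 = 0.298 m/s.
Reynolds number Re = ρVD/μ = 1100 · 0.298 · 0.5261 / 0.017 = 1.015e+04.
Re > 4000 → turbulent. Relative roughness ε/D = 1.7e-06/0.5261 = 3.23e-06. Haaland: 1/√f = -1.8 log₁₀[(3.23e-06/3.7)^1.11 + 6.9/1.015e+04] = -1.8 log₁₀[1.88e-07 + 0.00068] = 5.702, so f = 0.03076.
Darcy-Weisbach: ΔP = f(L/D)(ρV²/2) = 0.03076·(159.1/0.5261)·(1100·0.298²/2) = 0.03076·302.4·48.84 = 454.4 Pa.
ΔP = 454.4 Pa = 0.4544 kPa.

ΔP ≈ 0.4544 kPa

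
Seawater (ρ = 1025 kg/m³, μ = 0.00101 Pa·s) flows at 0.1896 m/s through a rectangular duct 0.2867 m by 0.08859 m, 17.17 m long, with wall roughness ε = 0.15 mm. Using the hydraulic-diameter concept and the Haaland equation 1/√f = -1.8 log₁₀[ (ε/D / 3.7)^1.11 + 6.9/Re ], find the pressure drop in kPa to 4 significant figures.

ΔP ≈ 0.06197 kPa

Hydraulic diameter D_h = 4A/P = 4·(0.2867·0.08859)/(2·(0.2867+0.08859)) = 0.1016/0.7506 = 0.1354 m.
Re = ρVD_h/μ = 1025·0.1896·0.1354/0.00101 = 2.604e+04.
ε/D_h = 0.00015/0.1354 = 0.00111; Haaland gives 1/√f = -1.8 log₁₀[0.000123+0.000265] = 6.141, so f = 0.02652.
ΔP = f(L/D_h)(ρV²/2) = 0.02652·17.17/0.1354·18.42 = 61.97 Pa.
ΔP = 0.06197 kPa.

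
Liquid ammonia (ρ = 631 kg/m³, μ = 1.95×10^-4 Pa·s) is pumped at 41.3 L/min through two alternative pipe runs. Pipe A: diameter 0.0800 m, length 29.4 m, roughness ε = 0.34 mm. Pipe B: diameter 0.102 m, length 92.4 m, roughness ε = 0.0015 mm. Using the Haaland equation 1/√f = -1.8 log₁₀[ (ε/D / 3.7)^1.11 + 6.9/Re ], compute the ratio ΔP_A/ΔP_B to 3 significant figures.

Pipe A: V = Q/A = 0.0006883/0.005027 = 0.1369 m/s; Re = 3.545e+04; ε/D = 0.00425; Haaland → f = 0.03149; ΔP_A = f(L/D)(ρV²/2) = 68.47 Pa.
Pipe B: V = Q/A = 0.0006883/0.008171 = 0.08424 m/s; Re = 2.78e+04; ε/D = 1.47e-05; Haaland → f = 0.02377; ΔP_B = f(L/D)(ρV²/2) = 48.21 Pa.
ΔP_A/ΔP_B = 68.47/48.21 = 1.42.

ΔP_A/ΔP_B ≈ 1.42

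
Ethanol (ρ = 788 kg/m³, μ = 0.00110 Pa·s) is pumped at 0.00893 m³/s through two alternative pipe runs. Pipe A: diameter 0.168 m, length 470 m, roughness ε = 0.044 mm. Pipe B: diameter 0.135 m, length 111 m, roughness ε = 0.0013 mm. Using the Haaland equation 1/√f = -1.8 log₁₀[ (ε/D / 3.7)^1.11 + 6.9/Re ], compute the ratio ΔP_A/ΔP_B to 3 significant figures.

ΔP_A/ΔP_B ≈ 1.54

Pipe A: V = Q/A = 0.00893/0.02217 = 0.4028 m/s; Re = 4.848e+04; ε/D = 0.000262; Haaland → f = 0.02163; ΔP_A = f(L/D)(ρV²/2) = 3870 Pa.
Pipe B: V = Q/A = 0.00893/0.01431 = 0.6239 m/s; Re = 6.033e+04; ε/D = 9.63e-06; Haaland → f = 0.01989; ΔP_B = f(L/D)(ρV²/2) = 2508 Pa.
ΔP_A/ΔP_B = 3870/2508 = 1.54.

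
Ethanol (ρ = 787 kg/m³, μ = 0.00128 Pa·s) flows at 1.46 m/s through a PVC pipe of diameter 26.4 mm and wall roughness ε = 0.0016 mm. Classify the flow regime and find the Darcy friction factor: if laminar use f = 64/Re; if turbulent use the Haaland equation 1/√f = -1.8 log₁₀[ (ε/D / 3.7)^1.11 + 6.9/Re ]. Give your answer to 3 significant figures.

f ≈ 0.0248

Re = ρVD/μ = 787·1.46·0.0264/0.00128 = 2.37e+04.
Re > 4000 → turbulent. ε/D = 1.6e-06/0.0264 = 6.06e-05; Haaland: 1/√f = -1.8 log₁₀[4.87e-06 + 0.000291] = 6.352, so f = 0.02479.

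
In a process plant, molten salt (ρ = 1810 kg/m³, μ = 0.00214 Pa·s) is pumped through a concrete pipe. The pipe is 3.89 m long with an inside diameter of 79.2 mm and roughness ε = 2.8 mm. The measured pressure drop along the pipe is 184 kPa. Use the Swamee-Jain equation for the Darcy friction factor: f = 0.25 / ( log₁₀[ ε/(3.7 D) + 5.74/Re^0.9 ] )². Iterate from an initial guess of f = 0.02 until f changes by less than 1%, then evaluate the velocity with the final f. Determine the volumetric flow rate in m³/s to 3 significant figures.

Q ≈ 0.0405 m³/s

Rearranging Darcy-Weisbach: V = √(2·ΔP·D/(f·L·ρ)). With ε/D = 0.0028/0.0792 = 0.0354, iterate starting from f = 0.02:
  f = 0.02 → V = √(2·1.84e+05·0.0792/(0.02·3.89·1810)) = 14.39 m/s; Re = ρVD/μ = 9.637e+05; f → 0.06135
  f = 0.06135 → V = 8.214 m/s; Re = 5.503e+05; f → 0.06139
Converged (Δf/f < 1%). With the final f = 0.06139: V = √(2·1.84e+05·0.0792/(0.06139·3.89·1810)) = 8.211 m/s.
Q = V·A = 8.211·(π/4·0.0792²) = 0.04045 m³/s = 0.0405 m³/s.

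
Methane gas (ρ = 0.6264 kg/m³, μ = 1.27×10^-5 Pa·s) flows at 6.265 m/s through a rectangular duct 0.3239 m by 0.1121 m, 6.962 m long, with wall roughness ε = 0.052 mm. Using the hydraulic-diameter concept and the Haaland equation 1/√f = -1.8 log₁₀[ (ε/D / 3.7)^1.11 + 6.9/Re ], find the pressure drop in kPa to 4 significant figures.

ΔP ≈ 0.01107 kPa

Hydraulic diameter D_h = 4A/P = 4·(0.3239·0.1121)/(2·(0.3239+0.1121)) = 0.1452/0.872 = 0.1666 m.
Re = ρVD_h/μ = 0.6264·6.265·0.1666/1.27e-05 = 5.147e+04.
ε/D_h = 5.2e-05/0.1666 = 0.000312; Haaland gives 1/√f = -1.8 log₁₀[3.01e-05+0.000134] = 6.813, so f = 0.02155.
ΔP = f(L/D_h)(ρV²/2) = 0.02155·6.962/0.1666·12.29 = 11.07 Pa.
ΔP = 0.01107 kPa.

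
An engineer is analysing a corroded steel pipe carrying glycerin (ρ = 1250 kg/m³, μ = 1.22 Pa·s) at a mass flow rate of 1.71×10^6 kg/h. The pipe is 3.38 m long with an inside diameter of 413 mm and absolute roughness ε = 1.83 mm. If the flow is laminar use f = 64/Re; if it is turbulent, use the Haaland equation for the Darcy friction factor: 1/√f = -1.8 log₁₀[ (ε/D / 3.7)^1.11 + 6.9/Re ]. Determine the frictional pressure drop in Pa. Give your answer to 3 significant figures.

ṁ = 1.71×10^6 kg/h = 1.71×10^6/3600 = 475 kg/s.
A = πD²/4 = π(0.413)²/4 = 0.134 m²; mean velocity V = ṁ/(ρA) = 475/(1250 · 0.134) = 2.837 m/s.
Reynolds number Re = ρVD/μ = 1250 · 2.837 · 0.413 / 1.22 = 1200.
Re < 2300 → laminar flow, so f = 64/Re = 64/1200 = 0.05332 (the turbulent correlation is not needed).
Darcy-Weisbach: ΔP = f(L/D)(ρV²/2) = 0.05332·(3.38/0.413)·(1250·2.837²/2) = 0.05332·8.184·5029 = 2194 Pa.

ΔP ≈ 2190 Pa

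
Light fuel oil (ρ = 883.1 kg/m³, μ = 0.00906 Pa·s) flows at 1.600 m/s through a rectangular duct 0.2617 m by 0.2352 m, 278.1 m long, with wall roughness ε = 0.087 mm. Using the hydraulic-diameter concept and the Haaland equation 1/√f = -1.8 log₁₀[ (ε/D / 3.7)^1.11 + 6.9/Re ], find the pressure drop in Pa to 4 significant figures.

ΔP ≈ 29050 Pa

Hydraulic diameter D_h = 4A/P = 4·(0.2617·0.2352)/(2·(0.2617+0.2352)) = 0.2462/0.9938 = 0.2477 m.
Re = ρVD_h/μ = 883.1·1.6·0.2477/0.00906 = 3.864e+04.
ε/D_h = 8.7e-05/0.2477 = 0.000351; Haaland gives 1/√f = -1.8 log₁₀[3.43e-05+0.000179] = 6.609, so f = 0.02289.
ΔP = f(L/D_h)(ρV²/2) = 0.02289·278.1/0.2477·1130 = 2.905e+04 Pa.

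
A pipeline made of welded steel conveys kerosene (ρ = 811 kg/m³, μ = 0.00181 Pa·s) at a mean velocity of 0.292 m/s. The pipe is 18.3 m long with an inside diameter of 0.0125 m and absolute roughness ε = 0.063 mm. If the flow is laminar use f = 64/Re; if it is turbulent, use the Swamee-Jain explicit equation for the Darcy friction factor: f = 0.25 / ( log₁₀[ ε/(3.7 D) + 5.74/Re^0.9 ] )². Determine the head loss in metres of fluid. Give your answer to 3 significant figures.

h_f ≈ 0.249 m

Reynolds number Re = ρVD/μ = 811 · 0.292 · 0.0125 / 0.00181 = 1635.
Re < 2300 → laminar flow, so f = 64/Re = 64/1635 = 0.03913 (the turbulent correlation is not needed).
Darcy-Weisbach: ΔP = f(L/D)(ρV²/2) = 0.03913·(18.3/0.0125)·(811·0.292²/2) = 0.03913·1464·34.57 = 1981 Pa.
Head loss h_f = ΔP/(ρg) = 1981/(811·9.81) = 0.249 m.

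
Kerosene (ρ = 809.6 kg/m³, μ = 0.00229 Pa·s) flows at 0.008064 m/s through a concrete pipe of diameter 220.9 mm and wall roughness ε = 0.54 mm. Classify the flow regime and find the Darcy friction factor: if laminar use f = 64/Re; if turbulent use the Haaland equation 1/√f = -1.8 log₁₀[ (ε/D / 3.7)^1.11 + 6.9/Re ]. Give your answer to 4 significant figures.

Re = ρVD/μ = 809.6·0.008064·0.2209/0.00229 = 629.8.
Re < 2300 → laminar, so f = 64/Re = 0.1016 (roughness is irrelevant in laminar flow).

f ≈ 0.1016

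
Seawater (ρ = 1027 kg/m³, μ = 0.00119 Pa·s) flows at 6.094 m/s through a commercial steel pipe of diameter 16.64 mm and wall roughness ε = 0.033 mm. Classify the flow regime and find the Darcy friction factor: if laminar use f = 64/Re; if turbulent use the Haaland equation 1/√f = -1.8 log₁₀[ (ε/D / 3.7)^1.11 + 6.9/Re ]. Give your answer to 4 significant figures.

f ≈ 0.02513

Re = ρVD/μ = 1027·6.094·0.01664/0.00119 = 8.751e+04.
Re > 4000 → turbulent. ε/D = 3.3e-05/0.01664 = 0.00198; Haaland: 1/√f = -1.8 log₁₀[0.000234 + 7.88e-05] = 6.308, so f = 0.02513.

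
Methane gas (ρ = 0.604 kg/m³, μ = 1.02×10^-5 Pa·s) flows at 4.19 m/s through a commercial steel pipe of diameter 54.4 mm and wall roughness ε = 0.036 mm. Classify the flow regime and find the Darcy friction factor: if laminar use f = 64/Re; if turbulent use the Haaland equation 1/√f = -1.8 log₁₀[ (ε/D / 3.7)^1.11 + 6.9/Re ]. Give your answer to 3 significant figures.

Re = ρVD/μ = 0.604·4.19·0.0544/1.02e-05 = 1.35e+04.
Re > 4000 → turbulent. ε/D = 3.6e-05/0.0544 = 0.000662; Haaland: 1/√f = -1.8 log₁₀[6.92e-05 + 0.000511] = 5.825, so f = 0.02947.

f ≈ 0.0295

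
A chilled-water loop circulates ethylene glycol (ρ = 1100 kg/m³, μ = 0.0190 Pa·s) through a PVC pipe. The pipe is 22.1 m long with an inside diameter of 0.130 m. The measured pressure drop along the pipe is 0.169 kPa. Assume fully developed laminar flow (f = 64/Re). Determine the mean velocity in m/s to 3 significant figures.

For laminar flow, f = 64/Re with Re = ρVD/μ, so Darcy-Weisbach reduces to ΔP = 32μLV/D². Solving for V: V = ΔP·D²/(32μL) = 169·(0.13)²/(32·0.019·22.1) = 0.2126 m/s.
Check: Re = ρVD/μ = 1100·0.2126·0.13/0.019 = 1600 < 2300, so the laminar assumption holds.

V ≈ 0.213 m/s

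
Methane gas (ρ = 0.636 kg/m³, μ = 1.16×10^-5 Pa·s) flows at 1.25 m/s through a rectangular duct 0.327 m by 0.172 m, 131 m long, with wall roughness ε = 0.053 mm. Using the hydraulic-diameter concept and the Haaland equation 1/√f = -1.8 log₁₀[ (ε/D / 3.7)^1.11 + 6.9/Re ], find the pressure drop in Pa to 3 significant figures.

Hydraulic diameter D_h = 4A/P = 4·(0.327·0.172)/(2·(0.327+0.172)) = 0.225/0.998 = 0.2254 m.
Re = ρVD_h/μ = 0.636·1.25·0.2254/1.16e-05 = 1.545e+04.
ε/D_h = 5.3e-05/0.2254 = 0.000235; Haaland gives 1/√f = -1.8 log₁₀[2.19e-05+0.000447] = 5.993, so f = 0.02785.
ΔP = f(L/D_h)(ρV²/2) = 0.02785·131/0.2254·0.4969 = 8.04 Pa.

ΔP ≈ 8.04 Pa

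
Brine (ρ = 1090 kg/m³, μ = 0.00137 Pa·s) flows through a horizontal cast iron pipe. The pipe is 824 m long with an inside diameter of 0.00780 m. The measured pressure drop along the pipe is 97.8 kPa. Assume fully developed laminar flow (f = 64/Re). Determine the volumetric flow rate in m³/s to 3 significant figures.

Q ≈ 7.87×10^-6 m³/s

For laminar flow, f = 64/Re with Re = ρVD/μ, so Darcy-Weisbach reduces to ΔP = 32μLV/D². Solving for V: V = ΔP·D²/(32μL) = 9.78e+04·(0.0078)²/(32·0.00137·824) = 0.1647 m/s.
Check: Re = ρVD/μ = 1090·0.1647·0.0078/0.00137 = 1022 < 2300, so the laminar assumption holds.
Q = V·A = 0.1647·(π/4·0.0078²) = 7.871e-06 m³/s = 7.87×10^-6 m³/s.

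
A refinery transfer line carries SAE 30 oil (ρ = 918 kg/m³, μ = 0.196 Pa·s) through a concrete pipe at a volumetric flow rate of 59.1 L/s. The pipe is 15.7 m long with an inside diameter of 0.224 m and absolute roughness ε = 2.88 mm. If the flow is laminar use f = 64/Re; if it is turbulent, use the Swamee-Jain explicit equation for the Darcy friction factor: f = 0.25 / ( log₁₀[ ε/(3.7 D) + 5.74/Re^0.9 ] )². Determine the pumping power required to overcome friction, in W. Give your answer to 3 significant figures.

P ≈ 174 W

Q = 59.1 L/s = 59.1/1000 = 0.0591 m³/s.
Cross-sectional area A = πD²/4 = π(0.224)²/4 = 0.03941 m²; mean velocity V = Q/A = 0.0591/0.03941 = 1.5 m/s.
Reynolds number Re = ρVD/μ = 918 · 1.5 · 0.224 / 0.196 = 1573.
Re < 2300 → laminar flow, so f = 64/Re = 64/1573 = 0.04068 (the turbulent correlation is not needed).
Darcy-Weisbach: ΔP = f(L/D)(ρV²/2) = 0.04068·(15.7/0.224)·(918·1.5²/2) = 0.04068·70.09·1032 = 2943 Pa.
Pumping power P = QΔP = 0.0591·2943 = 173.9 W = 174 W.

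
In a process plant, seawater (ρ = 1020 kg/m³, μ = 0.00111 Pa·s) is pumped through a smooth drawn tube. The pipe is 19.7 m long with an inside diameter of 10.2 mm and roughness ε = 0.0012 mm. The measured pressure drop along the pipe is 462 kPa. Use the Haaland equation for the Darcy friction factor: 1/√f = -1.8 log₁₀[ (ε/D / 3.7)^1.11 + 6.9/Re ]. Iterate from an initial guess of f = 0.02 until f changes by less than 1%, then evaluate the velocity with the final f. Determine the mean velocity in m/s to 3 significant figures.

V ≈ 4.65 m/s

Rearranging Darcy-Weisbach: V = √(2·ΔP·D/(f·L·ρ)). With ε/D = 1.2e-06/0.0102 = 0.000118, iterate starting from f = 0.02:
  f = 0.02 → V = √(2·4.62e+05·0.0102/(0.02·19.7·1020)) = 4.843 m/s; Re = ρVD/μ = 4.539e+04; f → 0.02149
  f = 0.02149 → V = 4.672 m/s; Re = 4.379e+04; f → 0.02165
Converged (Δf/f < 1%). With the final f = 0.02165: V = √(2·4.62e+05·0.0102/(0.02165·19.7·1020)) = 4.654 m/s.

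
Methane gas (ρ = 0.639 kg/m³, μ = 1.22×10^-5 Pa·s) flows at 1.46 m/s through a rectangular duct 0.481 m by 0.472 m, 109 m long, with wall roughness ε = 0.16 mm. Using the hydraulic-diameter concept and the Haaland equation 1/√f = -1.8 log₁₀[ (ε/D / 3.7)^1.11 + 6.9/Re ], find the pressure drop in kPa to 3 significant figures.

ΔP ≈ 0.00360 kPa

Hydraulic diameter D_h = 4A/P = 4·(0.481·0.472)/(2·(0.481+0.472)) = 0.9081/1.906 = 0.4765 m.
Re = ρVD_h/μ = 0.639·1.46·0.4765/1.22e-05 = 3.643e+04.
ε/D_h = 0.00016/0.4765 = 0.000336; Haaland gives 1/√f = -1.8 log₁₀[3.26e-05+0.000189] = 6.577, so f = 0.02312.
ΔP = f(L/D_h)(ρV²/2) = 0.02312·109/0.4765·0.681 = 3.602 Pa.
ΔP = 0.00360 kPa.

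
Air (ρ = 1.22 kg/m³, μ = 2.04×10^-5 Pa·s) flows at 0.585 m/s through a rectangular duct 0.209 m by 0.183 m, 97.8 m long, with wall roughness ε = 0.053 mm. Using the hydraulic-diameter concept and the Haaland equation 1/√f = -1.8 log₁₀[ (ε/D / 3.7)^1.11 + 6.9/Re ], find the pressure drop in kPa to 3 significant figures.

Hydraulic diameter D_h = 4A/P = 4·(0.209·0.183)/(2·(0.209+0.183)) = 0.153/0.784 = 0.1951 m.
Re = ρVD_h/μ = 1.22·0.585·0.1951/2.04e-05 = 6827.
ε/D_h = 5.3e-05/0.1951 = 0.000272; Haaland gives 1/√f = -1.8 log₁₀[2.58e-05+0.00101] = 5.372, so f = 0.03465.
ΔP = f(L/D_h)(ρV²/2) = 0.03465·97.8/0.1951·0.2088 = 3.625 Pa.
ΔP = 0.00363 kPa.

ΔP ≈ 0.00363 kPa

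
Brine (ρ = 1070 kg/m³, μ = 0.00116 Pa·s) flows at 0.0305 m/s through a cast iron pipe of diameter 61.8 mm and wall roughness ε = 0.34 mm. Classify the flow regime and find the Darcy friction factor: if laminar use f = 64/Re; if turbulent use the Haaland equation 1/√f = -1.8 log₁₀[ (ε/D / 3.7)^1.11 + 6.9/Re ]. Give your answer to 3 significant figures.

Re = ρVD/μ = 1070·0.0305·0.0618/0.00116 = 1739.
Re < 2300 → laminar, so f = 64/Re = 0.03681 (roughness is irrelevant in laminar flow).

f ≈ 0.0368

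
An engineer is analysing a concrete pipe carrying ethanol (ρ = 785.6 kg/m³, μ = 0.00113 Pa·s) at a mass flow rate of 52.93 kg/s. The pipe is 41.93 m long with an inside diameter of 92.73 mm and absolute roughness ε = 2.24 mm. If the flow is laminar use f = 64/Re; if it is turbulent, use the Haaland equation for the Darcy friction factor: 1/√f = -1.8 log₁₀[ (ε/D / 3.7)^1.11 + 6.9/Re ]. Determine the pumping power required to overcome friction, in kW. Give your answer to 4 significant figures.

P ≈ 62.55 kW

A = πD²/4 = π(0.09273)²/4 = 0.006754 m²; mean velocity V = ṁ/(ρA) = 52.93/(785.6 · 0.006754) = 9.976 m/s.
Reynolds number Re = ρVD/μ = 785.6 · 9.976 · 0.09273 / 0.00113 = 6.432e+05.
Re > 4000 → turbulent. Relative roughness ε/D = 0.00224/0.09273 = 0.0242. Haaland: 1/√f = -1.8 log₁₀[(0.0242/3.7)^1.11 + 6.9/6.432e+05] = -1.8 log₁₀[0.00375 + 1.07e-05] = 4.364, so f = 0.05251.
Darcy-Weisbach: ΔP = f(L/D)(ρV²/2) = 0.05251·(41.93/0.09273)·(785.6·9.976²/2) = 0.05251·452.2·3.909e+04 = 9.283e+05 Pa.
Q = ṁ/ρ = 52.93/785.6 = 0.06738 m³/s.
Pumping power P = QΔP = 0.06738·9.283e+05 = 62546 W = 62.55 kW.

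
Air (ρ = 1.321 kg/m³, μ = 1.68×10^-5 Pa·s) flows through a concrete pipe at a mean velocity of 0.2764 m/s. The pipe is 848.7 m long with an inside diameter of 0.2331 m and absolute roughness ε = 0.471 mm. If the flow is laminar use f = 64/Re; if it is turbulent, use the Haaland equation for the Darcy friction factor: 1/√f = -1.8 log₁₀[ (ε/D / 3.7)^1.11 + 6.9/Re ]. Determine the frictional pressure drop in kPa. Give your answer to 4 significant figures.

Reynolds number Re = ρVD/μ = 1.321 · 0.2764 · 0.2331 / 1.68e-05 = 5066.
Re > 4000 → turbulent. Relative roughness ε/D = 0.000471/0.2331 = 0.00202. Haaland: 1/√f = -1.8 log₁₀[(0.00202/3.7)^1.11 + 6.9/5066] = -1.8 log₁₀[0.000239 + 0.00136] = 5.032, so f = 0.03949.
Darcy-Weisbach: ΔP = f(L/D)(ρV²/2) = 0.03949·(848.7/0.2331)·(1.321·0.2764²/2) = 0.03949·3641·0.05046 = 7.255 Pa.
ΔP = 7.255 Pa = 0.007255 kPa.

ΔP ≈ 0.007255 kPa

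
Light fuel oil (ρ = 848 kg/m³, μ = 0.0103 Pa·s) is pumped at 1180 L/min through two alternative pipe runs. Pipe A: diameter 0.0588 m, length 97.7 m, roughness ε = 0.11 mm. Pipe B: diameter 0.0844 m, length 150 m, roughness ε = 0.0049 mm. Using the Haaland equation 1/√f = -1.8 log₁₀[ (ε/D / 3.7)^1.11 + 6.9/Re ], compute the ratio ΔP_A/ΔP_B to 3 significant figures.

Pipe A: V = Q/A = 0.01967/0.002715 = 7.242 m/s; Re = 3.506e+04; ε/D = 0.00187; Haaland → f = 0.027; ΔP_A = f(L/D)(ρV²/2) = 9.979e+05 Pa.
Pipe B: V = Q/A = 0.01967/0.005595 = 3.515 m/s; Re = 2.443e+04; ε/D = 5.81e-05; Haaland → f = 0.0246; ΔP_B = f(L/D)(ρV²/2) = 2.291e+05 Pa.
ΔP_A/ΔP_B = 9.979e+05/2.291e+05 = 4.36.

ΔP_A/ΔP_B ≈ 4.36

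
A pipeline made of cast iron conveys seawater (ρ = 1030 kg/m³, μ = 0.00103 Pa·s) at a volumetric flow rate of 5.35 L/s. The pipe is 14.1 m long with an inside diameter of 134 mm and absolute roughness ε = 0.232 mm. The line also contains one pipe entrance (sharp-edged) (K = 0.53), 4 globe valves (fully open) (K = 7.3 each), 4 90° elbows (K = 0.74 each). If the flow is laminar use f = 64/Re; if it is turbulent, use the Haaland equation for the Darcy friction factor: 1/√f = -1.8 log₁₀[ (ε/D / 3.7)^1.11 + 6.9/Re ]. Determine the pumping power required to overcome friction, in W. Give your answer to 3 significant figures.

P ≈ 14.0 W

Q = 5.35 L/s = 5.35/1000 = 0.00535 m³/s.
Cross-sectional area A = πD²/4 = π(0.134)²/4 = 0.0141 m²; mean velocity V = Q/A = 0.00535/0.0141 = 0.3794 m/s.
Reynolds number Re = ρVD/μ = 1030 · 0.3794 · 0.134 / 0.00103 = 5.083e+04.
Re > 4000 → turbulent. Relative roughness ε/D = 0.000232/0.134 = 0.00173. Haaland: 1/√f = -1.8 log₁₀[(0.00173/3.7)^1.11 + 6.9/5.083e+04] = -1.8 log₁₀[0.000201 + 0.000136] = 6.25, so f = 0.0256.
Total minor-loss coefficient ΣK = 1·0.53 + 4·7.3 + 4·0.74 = 32.7.
ΔP = [f·L/D + ΣK]·(ρV²/2) = [0.0256·14.1/0.134 + 32.7]·(1030·0.3794²/2) = [2.694 + 32.7]·74.12 = 2623 Pa.
Pumping power P = QΔP = 0.00535·2623 = 14.03 W = 14.0 W.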